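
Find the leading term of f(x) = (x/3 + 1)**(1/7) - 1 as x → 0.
x/21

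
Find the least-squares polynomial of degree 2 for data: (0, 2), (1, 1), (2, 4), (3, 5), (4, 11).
67/35 + (-43/35)x + (6/7)x²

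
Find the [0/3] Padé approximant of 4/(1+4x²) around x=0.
4/(4*x**2 + 1)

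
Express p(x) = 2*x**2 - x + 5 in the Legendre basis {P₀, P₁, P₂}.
(17/3)P₀ - P₁ + (4/3)P₂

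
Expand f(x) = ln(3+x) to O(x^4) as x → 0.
log(3) + x/3 - x**2/18 + x**3/81 + O(x**4)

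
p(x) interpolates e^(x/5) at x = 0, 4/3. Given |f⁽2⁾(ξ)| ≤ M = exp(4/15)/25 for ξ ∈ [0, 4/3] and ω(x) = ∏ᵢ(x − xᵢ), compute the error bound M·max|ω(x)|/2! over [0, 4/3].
2*exp(4/15)/225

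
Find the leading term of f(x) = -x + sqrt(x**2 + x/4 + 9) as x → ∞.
1/8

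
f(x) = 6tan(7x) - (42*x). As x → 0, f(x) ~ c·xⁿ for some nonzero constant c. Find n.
3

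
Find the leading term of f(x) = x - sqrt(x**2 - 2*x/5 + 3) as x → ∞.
1/5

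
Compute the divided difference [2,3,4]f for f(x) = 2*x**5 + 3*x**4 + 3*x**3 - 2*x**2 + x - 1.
760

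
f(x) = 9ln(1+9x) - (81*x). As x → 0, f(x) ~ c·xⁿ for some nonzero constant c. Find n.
2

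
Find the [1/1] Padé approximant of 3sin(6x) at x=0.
18*x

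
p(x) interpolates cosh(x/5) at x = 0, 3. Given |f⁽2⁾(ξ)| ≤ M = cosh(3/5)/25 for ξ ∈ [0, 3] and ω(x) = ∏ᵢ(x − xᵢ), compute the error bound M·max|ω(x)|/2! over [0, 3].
9*cosh(3/5)/200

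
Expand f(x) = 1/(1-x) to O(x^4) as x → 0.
1 + x + x**2 + x**3 + O(x**4)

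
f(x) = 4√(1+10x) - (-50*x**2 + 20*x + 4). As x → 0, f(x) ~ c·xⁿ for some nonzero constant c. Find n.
3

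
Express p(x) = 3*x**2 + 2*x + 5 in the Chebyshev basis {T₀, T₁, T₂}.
(13/2)T₀ + (2)T₁ + (3/2)T₂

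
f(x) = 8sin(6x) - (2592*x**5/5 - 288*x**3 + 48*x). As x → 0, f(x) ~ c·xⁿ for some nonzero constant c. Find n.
7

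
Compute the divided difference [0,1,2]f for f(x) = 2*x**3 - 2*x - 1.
6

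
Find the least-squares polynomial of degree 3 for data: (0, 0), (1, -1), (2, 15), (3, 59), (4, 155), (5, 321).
-41/126 + (83/756)x + (-25/9)x² + (337/108)x³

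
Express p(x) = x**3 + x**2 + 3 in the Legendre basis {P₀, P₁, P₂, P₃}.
(10/3)P₀ + (3/5)P₁ + (2/3)P₂ + (2/5)P₃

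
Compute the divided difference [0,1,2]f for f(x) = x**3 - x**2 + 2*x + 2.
2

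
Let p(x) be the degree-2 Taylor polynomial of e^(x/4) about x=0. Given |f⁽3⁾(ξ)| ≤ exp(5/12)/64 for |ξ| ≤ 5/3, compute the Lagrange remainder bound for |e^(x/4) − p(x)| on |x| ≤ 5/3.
125*exp(5/12)/10368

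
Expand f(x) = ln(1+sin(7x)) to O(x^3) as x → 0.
7*x - 49*x**2/2 + O(x**3)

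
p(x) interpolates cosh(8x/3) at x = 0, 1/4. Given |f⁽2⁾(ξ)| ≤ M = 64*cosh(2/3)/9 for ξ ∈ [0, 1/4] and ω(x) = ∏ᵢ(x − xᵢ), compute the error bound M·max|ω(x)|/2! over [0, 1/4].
cosh(2/3)/18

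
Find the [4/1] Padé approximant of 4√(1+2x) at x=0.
(3*x**4/10 - 4*x**3/5 + 18*x**2/5 + 48*x/5 + 4)/(7*x/5 + 1)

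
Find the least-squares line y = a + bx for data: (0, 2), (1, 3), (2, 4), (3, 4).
a = 11/5, b = 7/10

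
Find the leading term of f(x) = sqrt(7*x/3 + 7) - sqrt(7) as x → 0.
sqrt(7)*x/6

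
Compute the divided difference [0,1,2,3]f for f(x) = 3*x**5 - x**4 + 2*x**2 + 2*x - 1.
69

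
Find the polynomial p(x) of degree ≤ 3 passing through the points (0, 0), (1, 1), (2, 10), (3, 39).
2*x**3 - 2*x**2 + x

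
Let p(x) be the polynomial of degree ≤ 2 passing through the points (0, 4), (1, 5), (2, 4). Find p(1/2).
19/4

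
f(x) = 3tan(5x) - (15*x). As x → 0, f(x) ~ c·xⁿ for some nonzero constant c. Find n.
3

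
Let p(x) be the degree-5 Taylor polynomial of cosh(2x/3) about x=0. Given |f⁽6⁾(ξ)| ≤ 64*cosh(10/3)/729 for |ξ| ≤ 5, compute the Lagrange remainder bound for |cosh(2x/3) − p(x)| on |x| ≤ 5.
12500*cosh(10/3)/6561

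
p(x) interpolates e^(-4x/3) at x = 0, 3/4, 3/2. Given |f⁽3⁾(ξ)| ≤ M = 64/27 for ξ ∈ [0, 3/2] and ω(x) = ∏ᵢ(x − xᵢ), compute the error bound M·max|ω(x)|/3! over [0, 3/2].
sqrt(3)/27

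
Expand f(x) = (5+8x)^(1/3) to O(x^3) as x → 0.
5**(1/3) + 8*5**(1/3)*x/15 - 64*5**(1/3)*x**2/225 + O(x**3)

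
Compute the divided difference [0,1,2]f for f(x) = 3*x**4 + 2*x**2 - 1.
23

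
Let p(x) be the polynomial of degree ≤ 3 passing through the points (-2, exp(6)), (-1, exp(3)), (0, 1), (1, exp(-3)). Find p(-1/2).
((-exp(6) + 9 + 9*exp(3))*exp(3) - 1)*exp(-3)/16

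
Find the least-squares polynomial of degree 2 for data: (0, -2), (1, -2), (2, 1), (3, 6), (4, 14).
-71/35 + (-8/7)x + (9/7)x²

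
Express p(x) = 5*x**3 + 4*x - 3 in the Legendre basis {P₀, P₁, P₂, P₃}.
(-3)P₀ + (7)P₁ + (2)P₃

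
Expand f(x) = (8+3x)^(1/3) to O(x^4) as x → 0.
2 + x/4 - x**2/32 + 5*x**3/768 + O(x**4)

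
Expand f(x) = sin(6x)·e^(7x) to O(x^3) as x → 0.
6*x + 42*x**2 + O(x**3)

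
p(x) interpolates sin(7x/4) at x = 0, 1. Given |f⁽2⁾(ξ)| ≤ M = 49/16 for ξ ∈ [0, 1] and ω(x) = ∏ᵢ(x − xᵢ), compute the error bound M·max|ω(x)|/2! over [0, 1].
49/128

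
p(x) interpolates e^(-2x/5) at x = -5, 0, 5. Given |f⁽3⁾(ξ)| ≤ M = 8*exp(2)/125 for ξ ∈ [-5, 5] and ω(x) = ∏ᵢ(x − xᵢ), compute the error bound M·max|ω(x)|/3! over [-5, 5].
8*sqrt(3)*exp(2)/27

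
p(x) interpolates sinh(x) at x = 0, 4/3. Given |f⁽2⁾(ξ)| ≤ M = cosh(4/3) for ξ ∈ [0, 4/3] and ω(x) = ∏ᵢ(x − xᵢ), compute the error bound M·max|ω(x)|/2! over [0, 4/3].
2*cosh(4/3)/9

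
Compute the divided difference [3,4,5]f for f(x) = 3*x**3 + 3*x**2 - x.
39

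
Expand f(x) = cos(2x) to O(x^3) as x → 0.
1 - 2*x**2 + O(x**3)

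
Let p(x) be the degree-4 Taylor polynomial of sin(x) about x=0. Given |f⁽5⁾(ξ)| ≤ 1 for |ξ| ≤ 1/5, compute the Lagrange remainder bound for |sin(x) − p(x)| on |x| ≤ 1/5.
1/375000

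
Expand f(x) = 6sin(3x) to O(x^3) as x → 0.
18*x + O(x**3)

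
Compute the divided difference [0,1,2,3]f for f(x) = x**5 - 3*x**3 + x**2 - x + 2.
22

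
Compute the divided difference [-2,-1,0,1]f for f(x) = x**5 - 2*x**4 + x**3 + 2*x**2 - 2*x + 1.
10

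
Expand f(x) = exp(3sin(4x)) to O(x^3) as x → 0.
1 + 12*x + 72*x**2 + O(x**3)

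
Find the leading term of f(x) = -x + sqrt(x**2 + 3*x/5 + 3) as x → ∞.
3/10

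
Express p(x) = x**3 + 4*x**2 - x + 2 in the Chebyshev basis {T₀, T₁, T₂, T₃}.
(4)T₀ + (-1/4)T₁ + (2)T₂ + (1/4)T₃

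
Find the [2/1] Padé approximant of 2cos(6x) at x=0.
2 - 36*x**2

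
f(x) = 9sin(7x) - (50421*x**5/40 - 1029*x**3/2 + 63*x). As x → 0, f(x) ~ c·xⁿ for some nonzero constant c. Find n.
7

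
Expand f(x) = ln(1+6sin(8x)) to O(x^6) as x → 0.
48*x - 1152*x**2 + 36352*x**3 - 1302528*x**4 + 49782784*x**5 + O(x**6)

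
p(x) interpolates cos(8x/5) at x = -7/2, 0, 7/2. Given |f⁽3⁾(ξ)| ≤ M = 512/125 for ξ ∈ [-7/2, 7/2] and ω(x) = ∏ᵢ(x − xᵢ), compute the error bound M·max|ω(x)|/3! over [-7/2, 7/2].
21952*sqrt(3)/3375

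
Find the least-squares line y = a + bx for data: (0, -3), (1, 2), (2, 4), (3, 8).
a = -5/2, b = 7/2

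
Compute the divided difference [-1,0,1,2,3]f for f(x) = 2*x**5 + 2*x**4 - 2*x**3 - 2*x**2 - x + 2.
12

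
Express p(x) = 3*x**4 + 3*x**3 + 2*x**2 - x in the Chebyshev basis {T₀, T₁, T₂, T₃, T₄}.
(17/8)T₀ + (5/4)T₁ + (5/2)T₂ + (3/4)T₃ + (3/8)T₄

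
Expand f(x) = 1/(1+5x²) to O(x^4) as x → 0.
1 - 5*x**2 + O(x**4)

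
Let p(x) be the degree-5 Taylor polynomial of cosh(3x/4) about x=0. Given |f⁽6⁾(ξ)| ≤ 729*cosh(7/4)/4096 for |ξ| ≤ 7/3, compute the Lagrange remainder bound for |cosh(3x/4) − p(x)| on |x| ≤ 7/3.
117649*cosh(7/4)/2949120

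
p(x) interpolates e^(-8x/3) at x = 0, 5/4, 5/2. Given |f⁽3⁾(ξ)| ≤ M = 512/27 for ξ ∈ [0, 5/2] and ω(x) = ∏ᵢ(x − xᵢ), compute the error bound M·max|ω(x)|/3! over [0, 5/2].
1000*sqrt(3)/729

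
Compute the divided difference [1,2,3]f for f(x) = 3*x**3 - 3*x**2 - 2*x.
15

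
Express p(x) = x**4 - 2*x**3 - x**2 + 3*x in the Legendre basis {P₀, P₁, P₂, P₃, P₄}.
(-2/15)P₀ + (9/5)P₁ + (-2/21)P₂ + (-4/5)P₃ + (8/35)P₄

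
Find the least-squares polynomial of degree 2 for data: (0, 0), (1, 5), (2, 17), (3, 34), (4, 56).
-8/35 + (207/70)x + (39/14)x²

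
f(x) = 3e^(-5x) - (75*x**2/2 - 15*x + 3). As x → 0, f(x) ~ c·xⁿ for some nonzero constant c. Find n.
3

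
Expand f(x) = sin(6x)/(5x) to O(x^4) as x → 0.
6/5 - 36*x**2/5 + O(x**4)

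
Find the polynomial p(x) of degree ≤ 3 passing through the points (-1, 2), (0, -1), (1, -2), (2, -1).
x**2 - 2*x - 1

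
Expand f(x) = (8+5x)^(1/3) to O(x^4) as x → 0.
2 + 5*x/12 - 25*x**2/288 + 625*x**3/20736 + O(x**4)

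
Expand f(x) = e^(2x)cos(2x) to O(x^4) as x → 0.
1 + 2*x - 8*x**3/3 + O(x**4)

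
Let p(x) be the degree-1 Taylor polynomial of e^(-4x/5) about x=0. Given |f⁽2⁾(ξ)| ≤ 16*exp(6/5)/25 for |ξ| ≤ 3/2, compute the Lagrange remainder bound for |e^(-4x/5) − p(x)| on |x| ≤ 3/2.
18*exp(6/5)/25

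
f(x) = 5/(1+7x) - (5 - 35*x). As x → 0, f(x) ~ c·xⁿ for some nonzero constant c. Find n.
2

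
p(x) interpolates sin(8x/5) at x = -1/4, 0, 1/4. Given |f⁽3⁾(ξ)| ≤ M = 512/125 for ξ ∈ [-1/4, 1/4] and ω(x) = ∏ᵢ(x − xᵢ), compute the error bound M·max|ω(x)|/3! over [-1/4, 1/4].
8*sqrt(3)/3375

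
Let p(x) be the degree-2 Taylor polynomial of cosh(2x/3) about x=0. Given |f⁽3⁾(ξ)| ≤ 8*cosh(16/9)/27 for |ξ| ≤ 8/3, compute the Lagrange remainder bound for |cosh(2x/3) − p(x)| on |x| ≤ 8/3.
2048*cosh(16/9)/2187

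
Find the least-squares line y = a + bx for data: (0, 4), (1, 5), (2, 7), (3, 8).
a = 39/10, b = 7/5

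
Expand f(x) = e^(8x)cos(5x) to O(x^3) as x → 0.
1 + 8*x + 39*x**2/2 + O(x**3)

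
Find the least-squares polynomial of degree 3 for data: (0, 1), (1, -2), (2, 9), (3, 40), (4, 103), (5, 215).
38/63 + (-508/189)x + (-169/252)x² + (211/108)x³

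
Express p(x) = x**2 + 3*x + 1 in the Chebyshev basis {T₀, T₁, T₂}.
(3/2)T₀ + (3)T₁ + (1/2)T₂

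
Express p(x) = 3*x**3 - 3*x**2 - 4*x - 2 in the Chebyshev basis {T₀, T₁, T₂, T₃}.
(-7/2)T₀ + (-7/4)T₁ + (-3/2)T₂ + (3/4)T₃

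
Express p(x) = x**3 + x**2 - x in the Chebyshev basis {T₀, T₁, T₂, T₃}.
(1/2)T₀ + (-1/4)T₁ + (1/2)T₂ + (1/4)T₃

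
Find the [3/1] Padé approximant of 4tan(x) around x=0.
4*x*(x**2 + 3)/3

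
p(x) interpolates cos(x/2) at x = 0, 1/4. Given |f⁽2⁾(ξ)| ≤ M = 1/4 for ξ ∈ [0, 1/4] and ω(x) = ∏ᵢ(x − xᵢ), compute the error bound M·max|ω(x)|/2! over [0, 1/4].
1/512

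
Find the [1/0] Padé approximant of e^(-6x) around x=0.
1 - 6*x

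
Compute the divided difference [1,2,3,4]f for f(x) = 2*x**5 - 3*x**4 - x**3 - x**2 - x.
99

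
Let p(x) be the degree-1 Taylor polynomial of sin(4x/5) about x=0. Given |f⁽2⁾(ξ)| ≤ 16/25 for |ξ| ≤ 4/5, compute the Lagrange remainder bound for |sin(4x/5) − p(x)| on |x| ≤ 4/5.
128/625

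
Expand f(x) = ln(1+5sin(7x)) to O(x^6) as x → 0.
35*x - 1225*x**2/2 + 84035*x**3/6 - 4381825*x**4/12 + 243718307*x**5/24 + O(x**6)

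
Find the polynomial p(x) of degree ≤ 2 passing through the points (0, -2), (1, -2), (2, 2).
2*x**2 - 2*x - 2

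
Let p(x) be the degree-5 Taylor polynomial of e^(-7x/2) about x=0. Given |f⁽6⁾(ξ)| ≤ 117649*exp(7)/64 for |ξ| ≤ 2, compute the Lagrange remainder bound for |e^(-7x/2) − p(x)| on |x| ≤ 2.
117649*exp(7)/720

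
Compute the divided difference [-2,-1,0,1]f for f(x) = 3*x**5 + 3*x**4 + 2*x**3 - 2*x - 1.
11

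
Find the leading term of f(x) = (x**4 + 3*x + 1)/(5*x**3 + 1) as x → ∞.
x/5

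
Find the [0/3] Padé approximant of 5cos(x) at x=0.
5/(x**2/2 + 1)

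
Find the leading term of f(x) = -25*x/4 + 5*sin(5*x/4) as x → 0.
-625*x**3/384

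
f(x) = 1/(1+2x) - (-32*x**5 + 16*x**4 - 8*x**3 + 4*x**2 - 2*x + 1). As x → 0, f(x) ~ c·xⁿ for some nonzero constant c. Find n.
6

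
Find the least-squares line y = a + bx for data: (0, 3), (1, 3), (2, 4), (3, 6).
a = 5/2, b = 1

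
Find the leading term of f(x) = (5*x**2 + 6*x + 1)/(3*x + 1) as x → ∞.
5*x/3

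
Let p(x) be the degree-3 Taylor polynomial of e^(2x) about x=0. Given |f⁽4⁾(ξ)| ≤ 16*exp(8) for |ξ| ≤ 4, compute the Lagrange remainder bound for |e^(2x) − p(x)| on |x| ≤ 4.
512*exp(8)/3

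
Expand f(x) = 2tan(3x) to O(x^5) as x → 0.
6*x + 18*x**3 + O(x**5)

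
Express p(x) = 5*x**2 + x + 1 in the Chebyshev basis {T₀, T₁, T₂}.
(7/2)T₀ + T₁ + (5/2)T₂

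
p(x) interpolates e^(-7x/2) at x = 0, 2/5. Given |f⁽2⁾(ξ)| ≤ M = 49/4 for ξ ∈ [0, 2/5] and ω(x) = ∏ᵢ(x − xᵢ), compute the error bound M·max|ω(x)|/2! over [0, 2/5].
49/200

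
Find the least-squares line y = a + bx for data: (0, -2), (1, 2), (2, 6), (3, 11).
a = -11/5, b = 43/10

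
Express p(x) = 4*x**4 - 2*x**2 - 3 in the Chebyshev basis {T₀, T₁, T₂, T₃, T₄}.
(-5/2)T₀ + T₂ + (1/2)T₄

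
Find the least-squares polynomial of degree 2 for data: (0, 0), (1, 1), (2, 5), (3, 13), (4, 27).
2/7 + (-69/35)x + (15/7)x²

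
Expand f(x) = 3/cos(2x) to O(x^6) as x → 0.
3 + 6*x**2 + 10*x**4 + O(x**6)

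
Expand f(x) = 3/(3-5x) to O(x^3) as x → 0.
1 + 5*x/3 + 25*x**2/9 + O(x**3)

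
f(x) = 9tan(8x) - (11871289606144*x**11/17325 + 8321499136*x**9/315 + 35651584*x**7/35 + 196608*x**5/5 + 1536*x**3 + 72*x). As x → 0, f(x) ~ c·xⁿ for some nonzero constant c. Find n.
13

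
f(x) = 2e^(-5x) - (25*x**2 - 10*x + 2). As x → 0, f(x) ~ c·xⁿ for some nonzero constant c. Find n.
3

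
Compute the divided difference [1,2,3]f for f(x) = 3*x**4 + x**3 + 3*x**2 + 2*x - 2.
84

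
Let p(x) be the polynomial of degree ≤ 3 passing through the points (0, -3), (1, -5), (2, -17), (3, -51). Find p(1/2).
-7/2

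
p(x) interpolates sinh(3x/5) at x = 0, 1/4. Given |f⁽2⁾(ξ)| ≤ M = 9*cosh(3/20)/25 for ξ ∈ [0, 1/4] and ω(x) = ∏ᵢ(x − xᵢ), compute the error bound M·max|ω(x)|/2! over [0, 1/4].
9*cosh(3/20)/3200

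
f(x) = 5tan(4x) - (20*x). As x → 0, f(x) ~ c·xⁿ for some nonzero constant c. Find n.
3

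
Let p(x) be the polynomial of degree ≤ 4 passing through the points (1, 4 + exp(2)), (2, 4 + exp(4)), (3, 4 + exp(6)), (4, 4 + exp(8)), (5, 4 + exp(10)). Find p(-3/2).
-1365*exp(8)/32 - 2145*exp(4)/32 + 4 + 3003*exp(2)/128 + 5005*exp(6)/64 + 1155*exp(10)/128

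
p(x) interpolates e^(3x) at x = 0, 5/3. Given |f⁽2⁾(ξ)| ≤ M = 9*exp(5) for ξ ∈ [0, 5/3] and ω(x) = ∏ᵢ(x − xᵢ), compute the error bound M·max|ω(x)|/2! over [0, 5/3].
25*exp(5)/8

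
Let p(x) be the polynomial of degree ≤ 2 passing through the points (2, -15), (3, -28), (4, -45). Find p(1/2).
-3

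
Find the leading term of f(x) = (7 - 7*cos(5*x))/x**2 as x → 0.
175/2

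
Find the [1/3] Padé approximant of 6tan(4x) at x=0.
24*x/(1 - 16*x**2/3)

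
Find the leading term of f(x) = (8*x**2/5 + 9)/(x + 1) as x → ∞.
8*x/5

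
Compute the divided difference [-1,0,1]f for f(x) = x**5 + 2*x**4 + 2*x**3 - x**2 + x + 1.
1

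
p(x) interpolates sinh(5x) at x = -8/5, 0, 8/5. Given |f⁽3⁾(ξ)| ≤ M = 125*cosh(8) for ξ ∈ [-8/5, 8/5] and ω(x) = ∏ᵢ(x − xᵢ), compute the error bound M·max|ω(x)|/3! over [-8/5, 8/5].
512*sqrt(3)*cosh(8)/27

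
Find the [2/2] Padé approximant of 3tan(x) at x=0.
3*x/(1 - x**2/3)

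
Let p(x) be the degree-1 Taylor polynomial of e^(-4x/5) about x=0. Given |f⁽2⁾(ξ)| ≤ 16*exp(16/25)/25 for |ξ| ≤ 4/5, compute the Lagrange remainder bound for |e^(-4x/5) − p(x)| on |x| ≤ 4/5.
128*exp(16/25)/625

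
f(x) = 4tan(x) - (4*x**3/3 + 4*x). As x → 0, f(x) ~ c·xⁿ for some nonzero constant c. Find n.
5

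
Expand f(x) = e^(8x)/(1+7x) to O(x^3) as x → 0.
1 + x + 25*x**2 + O(x**3)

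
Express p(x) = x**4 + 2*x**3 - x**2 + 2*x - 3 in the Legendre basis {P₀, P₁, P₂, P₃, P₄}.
(-47/15)P₀ + (16/5)P₁ + (-2/21)P₂ + (4/5)P₃ + (8/35)P₄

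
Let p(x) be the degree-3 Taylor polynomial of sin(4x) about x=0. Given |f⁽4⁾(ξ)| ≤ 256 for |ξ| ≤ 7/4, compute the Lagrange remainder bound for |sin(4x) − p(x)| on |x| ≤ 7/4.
2401/24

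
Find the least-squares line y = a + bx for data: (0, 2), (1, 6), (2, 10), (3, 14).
a = 2, b = 4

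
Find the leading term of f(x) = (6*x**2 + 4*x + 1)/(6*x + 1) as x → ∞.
x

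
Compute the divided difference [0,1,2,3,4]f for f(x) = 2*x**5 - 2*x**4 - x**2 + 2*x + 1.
18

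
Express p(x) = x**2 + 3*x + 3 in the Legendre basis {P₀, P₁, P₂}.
(10/3)P₀ + (3)P₁ + (2/3)P₂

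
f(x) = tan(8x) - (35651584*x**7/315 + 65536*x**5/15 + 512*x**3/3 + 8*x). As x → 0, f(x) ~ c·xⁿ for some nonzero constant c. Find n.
9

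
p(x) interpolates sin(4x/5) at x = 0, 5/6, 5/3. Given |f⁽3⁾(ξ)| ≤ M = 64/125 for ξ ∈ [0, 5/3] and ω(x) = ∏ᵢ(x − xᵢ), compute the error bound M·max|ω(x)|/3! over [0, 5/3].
8*sqrt(3)/729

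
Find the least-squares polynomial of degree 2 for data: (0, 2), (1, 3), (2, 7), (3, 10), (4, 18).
72/35 + (13/70)x + (13/14)x²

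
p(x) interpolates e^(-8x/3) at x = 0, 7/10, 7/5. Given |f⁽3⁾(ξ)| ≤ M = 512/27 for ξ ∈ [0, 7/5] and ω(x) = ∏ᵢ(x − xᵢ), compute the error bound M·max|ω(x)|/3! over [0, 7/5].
21952*sqrt(3)/91125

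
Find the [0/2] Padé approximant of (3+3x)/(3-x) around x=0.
1/(4*x**2/3 - 4*x/3 + 1)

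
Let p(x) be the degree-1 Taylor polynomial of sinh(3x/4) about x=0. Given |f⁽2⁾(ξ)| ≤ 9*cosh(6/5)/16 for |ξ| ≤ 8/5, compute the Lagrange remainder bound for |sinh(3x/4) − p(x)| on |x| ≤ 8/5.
18*cosh(6/5)/25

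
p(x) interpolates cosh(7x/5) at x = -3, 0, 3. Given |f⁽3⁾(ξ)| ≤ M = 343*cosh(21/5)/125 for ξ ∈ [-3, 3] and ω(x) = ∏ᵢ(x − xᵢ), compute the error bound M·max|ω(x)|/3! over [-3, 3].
343*sqrt(3)*cosh(21/5)/125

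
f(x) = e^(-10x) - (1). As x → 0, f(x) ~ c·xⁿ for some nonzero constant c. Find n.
1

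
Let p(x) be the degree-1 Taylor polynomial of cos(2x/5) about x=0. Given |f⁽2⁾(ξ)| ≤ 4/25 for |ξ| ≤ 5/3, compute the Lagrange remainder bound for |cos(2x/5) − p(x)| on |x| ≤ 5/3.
2/9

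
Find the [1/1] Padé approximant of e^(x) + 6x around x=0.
(97*x/14 + 1)/(1 - x/14)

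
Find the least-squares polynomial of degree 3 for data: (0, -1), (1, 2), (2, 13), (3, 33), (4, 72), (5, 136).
-155/126 + (2645/756)x + (-34/63)x² + (115/108)x³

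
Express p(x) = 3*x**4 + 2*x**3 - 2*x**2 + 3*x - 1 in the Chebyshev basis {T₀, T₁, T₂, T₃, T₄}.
(-7/8)T₀ + (9/2)T₁ + (1/2)T₂ + (1/2)T₃ + (3/8)T₄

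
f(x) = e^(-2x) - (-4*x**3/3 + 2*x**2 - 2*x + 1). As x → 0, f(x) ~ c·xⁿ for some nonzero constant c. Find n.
4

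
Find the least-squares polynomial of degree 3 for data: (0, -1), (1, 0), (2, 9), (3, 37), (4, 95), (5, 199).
-73/63 + (877/378)x + (-703/252)x² + (223/108)x³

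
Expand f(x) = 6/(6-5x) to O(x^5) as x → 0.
1 + 5*x/6 + 25*x**2/36 + 125*x**3/216 + 625*x**4/1296 + O(x**5)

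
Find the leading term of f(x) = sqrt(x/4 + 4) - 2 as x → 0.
x/16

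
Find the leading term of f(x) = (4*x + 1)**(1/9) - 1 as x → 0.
4*x/9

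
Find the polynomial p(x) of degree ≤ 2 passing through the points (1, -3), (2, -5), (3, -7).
-2*x - 1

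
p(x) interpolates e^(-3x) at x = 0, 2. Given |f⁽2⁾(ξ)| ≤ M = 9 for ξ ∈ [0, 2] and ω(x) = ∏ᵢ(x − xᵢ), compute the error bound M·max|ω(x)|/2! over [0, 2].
9/2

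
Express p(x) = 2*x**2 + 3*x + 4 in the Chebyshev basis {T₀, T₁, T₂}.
(5)T₀ + (3)T₁ + T₂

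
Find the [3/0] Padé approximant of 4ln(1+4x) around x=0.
16*x*(16*x**2 - 6*x + 3)/3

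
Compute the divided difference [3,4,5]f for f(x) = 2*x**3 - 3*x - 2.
24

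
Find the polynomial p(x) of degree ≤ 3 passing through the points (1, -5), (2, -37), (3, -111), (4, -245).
-3*x**3 - 3*x**2 - 2*x + 3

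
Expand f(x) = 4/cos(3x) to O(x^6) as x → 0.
4 + 18*x**2 + 135*x**4/2 + O(x**6)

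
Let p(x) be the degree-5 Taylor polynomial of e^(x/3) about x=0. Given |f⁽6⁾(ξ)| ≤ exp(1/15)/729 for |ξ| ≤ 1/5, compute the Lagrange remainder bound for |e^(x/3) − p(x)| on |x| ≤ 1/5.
exp(1/15)/8201250000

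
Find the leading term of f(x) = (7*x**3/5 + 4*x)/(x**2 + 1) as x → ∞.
7*x/5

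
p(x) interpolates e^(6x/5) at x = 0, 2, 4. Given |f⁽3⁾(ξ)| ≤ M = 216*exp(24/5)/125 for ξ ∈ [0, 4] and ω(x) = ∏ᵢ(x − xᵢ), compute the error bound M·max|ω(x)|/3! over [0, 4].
64*sqrt(3)*exp(24/5)/125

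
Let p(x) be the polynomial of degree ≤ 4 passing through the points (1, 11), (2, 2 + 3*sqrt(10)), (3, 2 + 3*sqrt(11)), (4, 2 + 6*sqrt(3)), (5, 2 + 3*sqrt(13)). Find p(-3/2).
-6435*sqrt(10)/32 - 4095*sqrt(3)/16 + 3465*sqrt(13)/128 + 27283/128 + 15015*sqrt(11)/64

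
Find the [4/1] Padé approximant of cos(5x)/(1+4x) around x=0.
(625*x**4/24 - 25*x**2/2 + 1)/(4*x + 1)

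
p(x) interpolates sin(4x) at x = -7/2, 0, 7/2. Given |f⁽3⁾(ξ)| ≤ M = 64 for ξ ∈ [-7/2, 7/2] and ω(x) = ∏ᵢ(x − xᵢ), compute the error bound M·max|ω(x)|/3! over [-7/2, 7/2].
2744*sqrt(3)/27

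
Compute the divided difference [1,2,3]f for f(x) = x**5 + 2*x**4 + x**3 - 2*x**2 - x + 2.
144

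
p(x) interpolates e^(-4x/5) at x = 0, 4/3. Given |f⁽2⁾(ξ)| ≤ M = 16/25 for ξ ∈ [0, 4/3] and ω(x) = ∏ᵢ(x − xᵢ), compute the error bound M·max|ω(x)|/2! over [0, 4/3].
32/225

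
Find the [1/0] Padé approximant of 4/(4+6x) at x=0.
1 - 3*x/2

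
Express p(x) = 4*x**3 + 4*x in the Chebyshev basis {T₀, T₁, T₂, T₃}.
(7)T₁ + T₃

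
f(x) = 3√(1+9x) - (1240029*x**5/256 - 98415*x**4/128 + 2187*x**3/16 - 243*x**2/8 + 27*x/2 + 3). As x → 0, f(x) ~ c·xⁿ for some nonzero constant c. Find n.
6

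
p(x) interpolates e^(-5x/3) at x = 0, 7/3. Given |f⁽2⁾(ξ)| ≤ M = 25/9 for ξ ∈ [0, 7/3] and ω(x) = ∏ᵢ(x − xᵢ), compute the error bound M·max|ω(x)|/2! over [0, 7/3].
1225/648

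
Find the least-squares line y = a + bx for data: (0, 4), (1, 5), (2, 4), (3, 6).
a = 4, b = 1/2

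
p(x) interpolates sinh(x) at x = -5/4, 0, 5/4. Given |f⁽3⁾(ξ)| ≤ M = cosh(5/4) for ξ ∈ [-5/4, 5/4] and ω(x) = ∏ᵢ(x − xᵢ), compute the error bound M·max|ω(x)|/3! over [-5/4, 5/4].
125*sqrt(3)*cosh(5/4)/1728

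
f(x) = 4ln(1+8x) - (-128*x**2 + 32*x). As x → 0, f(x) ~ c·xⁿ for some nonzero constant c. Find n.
3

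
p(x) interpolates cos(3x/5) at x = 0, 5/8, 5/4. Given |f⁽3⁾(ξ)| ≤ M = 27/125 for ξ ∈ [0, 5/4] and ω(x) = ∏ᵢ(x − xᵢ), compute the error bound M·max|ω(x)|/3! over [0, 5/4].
sqrt(3)/512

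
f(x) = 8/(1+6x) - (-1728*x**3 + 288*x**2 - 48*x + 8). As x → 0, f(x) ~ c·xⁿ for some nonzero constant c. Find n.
4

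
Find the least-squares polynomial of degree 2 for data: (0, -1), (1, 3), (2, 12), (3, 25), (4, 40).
-9/7 + (104/35)x + (13/7)x²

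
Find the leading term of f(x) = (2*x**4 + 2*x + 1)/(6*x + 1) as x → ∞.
x**3/3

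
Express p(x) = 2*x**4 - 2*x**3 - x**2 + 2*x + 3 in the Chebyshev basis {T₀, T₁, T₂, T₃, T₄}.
(13/4)T₀ + (1/2)T₁ + (1/2)T₂ + (-1/2)T₃ + (1/4)T₄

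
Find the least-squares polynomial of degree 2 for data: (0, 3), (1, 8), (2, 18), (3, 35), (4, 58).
22/7 + (99/70)x + (43/14)x²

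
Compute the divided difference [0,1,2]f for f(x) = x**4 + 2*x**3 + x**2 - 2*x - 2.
14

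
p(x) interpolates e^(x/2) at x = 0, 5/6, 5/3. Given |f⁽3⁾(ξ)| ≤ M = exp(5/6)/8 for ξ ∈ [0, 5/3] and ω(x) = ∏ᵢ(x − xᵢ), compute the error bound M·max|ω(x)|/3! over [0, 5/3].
125*sqrt(3)*exp(5/6)/46656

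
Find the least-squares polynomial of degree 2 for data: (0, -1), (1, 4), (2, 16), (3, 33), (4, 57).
-37/35 + (31/14)x + (43/14)x²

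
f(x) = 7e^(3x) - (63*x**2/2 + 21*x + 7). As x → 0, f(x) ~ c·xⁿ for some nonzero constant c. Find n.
3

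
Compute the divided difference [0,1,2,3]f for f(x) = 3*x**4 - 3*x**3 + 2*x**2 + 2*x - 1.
15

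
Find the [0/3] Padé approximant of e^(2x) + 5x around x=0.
1/(-949*x**3/3 + 47*x**2 - 7*x + 1)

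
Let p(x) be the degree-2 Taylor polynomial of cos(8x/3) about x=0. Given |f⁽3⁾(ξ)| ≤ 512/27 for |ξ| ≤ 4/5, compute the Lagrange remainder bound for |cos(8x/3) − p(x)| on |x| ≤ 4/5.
16384/10125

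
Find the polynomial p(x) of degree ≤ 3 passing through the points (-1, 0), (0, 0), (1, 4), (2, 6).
-x**3 + 2*x**2 + 3*x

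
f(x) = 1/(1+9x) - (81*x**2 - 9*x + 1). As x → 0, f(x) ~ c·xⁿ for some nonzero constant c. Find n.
3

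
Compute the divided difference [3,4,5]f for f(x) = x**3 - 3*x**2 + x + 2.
9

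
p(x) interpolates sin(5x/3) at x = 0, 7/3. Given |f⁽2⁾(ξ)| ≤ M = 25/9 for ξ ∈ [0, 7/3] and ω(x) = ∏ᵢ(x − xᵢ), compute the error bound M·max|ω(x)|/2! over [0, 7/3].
1225/648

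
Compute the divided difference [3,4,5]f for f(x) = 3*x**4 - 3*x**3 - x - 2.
255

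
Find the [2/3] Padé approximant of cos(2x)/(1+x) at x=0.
(1 - 5*x**2/3)/(x**3/3 + x**2/3 + x + 1)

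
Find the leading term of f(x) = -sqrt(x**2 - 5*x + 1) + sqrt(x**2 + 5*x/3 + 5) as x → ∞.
10/3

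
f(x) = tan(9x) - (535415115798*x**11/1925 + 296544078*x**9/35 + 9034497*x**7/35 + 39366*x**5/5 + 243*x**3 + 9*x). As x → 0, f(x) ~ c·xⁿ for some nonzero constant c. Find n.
13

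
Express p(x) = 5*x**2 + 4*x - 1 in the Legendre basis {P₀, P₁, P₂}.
(2/3)P₀ + (4)P₁ + (10/3)P₂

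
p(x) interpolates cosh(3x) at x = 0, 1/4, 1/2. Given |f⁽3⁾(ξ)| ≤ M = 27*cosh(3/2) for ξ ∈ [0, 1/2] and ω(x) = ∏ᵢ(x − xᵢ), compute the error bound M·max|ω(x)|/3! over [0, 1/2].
sqrt(3)*cosh(3/2)/64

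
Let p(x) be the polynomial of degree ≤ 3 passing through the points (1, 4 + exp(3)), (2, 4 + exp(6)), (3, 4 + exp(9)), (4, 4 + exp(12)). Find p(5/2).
-exp(12)/16 - exp(3)/16 + 4 + 9*exp(6)/16 + 9*exp(9)/16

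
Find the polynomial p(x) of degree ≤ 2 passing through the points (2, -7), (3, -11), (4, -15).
1 - 4*x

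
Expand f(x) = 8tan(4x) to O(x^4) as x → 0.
32*x + 512*x**3/3 + O(x**4)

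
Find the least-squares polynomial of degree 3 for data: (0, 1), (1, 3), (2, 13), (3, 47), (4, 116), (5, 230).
155/126 + (-5/108)x + (-233/252)x² + (109/54)x³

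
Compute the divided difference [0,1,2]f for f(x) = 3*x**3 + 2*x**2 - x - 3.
11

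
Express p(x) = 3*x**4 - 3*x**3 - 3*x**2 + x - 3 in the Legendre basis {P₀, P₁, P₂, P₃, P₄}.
(-17/5)P₀ + (-4/5)P₁ + (-2/7)P₂ + (-6/5)P₃ + (24/35)P₄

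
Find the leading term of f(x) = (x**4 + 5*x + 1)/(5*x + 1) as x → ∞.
x**3/5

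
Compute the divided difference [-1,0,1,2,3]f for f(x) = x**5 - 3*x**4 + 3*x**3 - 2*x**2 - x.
2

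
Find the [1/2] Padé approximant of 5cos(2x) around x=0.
5/(2*x**2 + 1)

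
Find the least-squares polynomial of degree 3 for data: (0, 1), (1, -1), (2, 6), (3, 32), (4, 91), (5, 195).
19/21 + (-25/18)x + (-47/21)x² + (37/18)x³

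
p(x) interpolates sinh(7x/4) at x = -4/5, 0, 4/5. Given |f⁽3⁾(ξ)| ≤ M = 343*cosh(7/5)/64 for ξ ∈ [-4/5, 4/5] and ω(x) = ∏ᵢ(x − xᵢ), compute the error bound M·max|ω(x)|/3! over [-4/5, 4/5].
343*sqrt(3)*cosh(7/5)/3375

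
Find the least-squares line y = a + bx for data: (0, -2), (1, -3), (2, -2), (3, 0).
a = -14/5, b = 7/10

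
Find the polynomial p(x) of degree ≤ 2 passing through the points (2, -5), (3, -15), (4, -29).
3 - 2*x**2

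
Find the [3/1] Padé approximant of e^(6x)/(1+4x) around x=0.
(171*x**3 + 45*x**2 + 39*x/2 + 1)/(35*x/2 + 1)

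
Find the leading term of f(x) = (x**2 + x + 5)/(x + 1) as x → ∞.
x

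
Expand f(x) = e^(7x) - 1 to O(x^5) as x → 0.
7*x + 49*x**2/2 + 343*x**3/6 + 2401*x**4/24 + O(x**5)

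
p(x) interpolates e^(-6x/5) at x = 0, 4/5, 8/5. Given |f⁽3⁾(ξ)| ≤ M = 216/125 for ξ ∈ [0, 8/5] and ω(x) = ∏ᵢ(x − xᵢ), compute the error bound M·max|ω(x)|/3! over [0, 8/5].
512*sqrt(3)/15625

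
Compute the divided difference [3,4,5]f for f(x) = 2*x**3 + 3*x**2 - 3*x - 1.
27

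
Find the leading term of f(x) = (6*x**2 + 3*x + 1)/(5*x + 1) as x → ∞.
6*x/5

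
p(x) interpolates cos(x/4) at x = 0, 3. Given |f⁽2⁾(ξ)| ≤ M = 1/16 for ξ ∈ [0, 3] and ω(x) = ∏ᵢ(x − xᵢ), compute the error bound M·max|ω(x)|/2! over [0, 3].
9/128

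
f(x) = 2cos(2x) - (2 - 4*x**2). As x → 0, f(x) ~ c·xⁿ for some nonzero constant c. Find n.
4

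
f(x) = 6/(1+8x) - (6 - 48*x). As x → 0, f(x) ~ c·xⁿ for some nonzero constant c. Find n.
2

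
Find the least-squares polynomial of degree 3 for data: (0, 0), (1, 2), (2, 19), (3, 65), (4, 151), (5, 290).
1/18 + (-1513/756)x + (211/126)x² + (223/108)x³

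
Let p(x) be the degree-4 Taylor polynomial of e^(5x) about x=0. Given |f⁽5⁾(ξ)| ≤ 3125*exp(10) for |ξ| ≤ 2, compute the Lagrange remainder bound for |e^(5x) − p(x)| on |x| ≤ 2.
2500*exp(10)/3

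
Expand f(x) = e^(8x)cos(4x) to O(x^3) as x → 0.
1 + 8*x + 24*x**2 + O(x**3)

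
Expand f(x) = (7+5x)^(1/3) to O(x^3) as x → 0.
7**(1/3) + 5*7**(1/3)*x/21 - 25*7**(1/3)*x**2/441 + O(x**3)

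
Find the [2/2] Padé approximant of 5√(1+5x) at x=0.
(625*x**2/16 + 125*x/4 + 5)/(25*x**2/16 + 15*x/4 + 1)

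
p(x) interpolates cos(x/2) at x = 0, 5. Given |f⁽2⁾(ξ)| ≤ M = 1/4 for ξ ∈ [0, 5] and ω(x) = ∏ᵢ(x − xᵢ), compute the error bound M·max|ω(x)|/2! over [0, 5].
25/32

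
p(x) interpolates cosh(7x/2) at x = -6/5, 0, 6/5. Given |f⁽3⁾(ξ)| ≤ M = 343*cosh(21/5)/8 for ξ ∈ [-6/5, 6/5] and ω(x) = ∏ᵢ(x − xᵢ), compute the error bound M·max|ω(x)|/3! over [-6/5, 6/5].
343*sqrt(3)*cosh(21/5)/125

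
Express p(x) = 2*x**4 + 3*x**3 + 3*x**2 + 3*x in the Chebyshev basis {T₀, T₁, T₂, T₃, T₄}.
(9/4)T₀ + (21/4)T₁ + (5/2)T₂ + (3/4)T₃ + (1/4)T₄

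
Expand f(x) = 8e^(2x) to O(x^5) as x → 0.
8 + 16*x + 16*x**2 + 32*x**3/3 + 16*x**4/3 + O(x**5)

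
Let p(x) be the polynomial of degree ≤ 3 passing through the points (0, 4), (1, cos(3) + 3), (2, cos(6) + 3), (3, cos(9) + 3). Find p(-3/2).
-35*cos(9)/16 + 135*cos(6)/16 + 153/16 - 189*cos(3)/16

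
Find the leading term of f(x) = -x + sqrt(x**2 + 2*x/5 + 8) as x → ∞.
1/5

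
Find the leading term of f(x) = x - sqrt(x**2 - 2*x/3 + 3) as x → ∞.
1/3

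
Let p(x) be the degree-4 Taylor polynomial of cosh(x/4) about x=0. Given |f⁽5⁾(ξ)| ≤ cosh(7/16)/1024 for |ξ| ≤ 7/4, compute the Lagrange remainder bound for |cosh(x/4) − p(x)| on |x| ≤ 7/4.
16807*cosh(7/16)/125829120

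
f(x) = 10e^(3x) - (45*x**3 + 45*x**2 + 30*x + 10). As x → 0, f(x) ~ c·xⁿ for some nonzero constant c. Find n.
4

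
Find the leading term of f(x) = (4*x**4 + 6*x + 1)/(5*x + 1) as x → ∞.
4*x**3/5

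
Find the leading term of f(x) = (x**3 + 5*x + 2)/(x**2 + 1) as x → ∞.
x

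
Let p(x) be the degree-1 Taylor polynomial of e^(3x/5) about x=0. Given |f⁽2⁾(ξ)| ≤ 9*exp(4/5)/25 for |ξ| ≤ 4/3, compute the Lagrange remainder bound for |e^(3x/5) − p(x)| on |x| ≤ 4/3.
8*exp(4/5)/25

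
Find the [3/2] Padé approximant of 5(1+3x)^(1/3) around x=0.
(7*x**3/3 + 21*x**2 + 21*x + 5)/(2*x**2 + 16*x/5 + 1)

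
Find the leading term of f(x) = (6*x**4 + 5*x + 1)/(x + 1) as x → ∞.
6*x**3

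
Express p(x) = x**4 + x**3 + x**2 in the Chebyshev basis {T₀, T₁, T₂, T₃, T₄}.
(7/8)T₀ + (3/4)T₁ + T₂ + (1/4)T₃ + (1/8)T₄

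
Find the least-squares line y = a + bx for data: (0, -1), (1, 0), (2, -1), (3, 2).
a = -6/5, b = 4/5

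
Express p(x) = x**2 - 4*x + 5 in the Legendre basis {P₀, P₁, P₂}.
(16/3)P₀ + (-4)P₁ + (2/3)P₂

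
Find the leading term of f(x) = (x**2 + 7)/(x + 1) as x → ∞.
x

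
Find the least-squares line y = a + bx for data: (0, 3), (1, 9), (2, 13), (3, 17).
a = 18/5, b = 23/5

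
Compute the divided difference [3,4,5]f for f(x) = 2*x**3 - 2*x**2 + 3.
22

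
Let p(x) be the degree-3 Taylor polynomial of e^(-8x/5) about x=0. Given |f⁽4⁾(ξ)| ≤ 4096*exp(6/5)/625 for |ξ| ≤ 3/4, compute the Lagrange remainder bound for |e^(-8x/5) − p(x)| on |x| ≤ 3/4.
54*exp(6/5)/625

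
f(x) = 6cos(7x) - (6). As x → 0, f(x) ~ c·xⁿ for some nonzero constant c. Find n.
2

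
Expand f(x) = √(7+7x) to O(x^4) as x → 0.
sqrt(7) + sqrt(7)*x/2 - sqrt(7)*x**2/8 + sqrt(7)*x**3/16 + O(x**4)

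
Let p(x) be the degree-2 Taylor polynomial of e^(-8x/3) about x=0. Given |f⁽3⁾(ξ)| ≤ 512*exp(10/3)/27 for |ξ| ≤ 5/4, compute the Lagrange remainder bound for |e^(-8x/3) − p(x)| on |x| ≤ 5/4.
500*exp(10/3)/81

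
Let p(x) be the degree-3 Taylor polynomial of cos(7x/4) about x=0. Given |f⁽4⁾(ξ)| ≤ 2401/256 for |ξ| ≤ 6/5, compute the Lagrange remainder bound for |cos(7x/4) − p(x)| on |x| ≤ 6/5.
64827/80000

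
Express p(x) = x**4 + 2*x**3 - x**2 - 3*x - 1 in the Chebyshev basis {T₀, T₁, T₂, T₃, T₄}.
(-9/8)T₀ + (-3/2)T₁ + (1/2)T₃ + (1/8)T₄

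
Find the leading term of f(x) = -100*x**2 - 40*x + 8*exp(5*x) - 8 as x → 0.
500*x**3/3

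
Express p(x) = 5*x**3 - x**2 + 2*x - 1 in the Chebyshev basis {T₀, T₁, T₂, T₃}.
(-3/2)T₀ + (23/4)T₁ + (-1/2)T₂ + (5/4)T₃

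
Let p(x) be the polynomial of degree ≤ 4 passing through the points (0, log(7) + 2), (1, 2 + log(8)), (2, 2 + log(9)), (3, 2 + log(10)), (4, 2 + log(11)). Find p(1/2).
2 + log(8*11**(123/128)*sqrt(2)*3**(29/32)*5**(7/32)*7**(35/128)/99)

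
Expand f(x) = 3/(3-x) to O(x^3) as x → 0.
1 + x/3 + x**2/9 + O(x**3)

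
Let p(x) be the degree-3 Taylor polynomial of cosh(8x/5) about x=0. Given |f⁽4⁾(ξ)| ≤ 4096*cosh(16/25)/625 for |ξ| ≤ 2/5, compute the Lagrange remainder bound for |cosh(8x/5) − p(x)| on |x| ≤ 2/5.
8192*cosh(16/25)/1171875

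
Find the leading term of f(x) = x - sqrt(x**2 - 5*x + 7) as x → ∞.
5/2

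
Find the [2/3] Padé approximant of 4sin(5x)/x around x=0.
(20 - 175*x**2/3)/(5*x**2/4 + 1)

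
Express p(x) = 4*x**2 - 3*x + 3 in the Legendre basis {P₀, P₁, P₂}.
(13/3)P₀ + (-3)P₁ + (8/3)P₂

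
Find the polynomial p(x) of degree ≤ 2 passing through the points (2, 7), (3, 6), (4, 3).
-x**2 + 4*x + 3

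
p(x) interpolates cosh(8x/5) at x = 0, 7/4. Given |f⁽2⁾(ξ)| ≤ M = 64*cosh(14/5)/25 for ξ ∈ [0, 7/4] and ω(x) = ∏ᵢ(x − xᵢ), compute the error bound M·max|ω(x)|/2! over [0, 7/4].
49*cosh(14/5)/50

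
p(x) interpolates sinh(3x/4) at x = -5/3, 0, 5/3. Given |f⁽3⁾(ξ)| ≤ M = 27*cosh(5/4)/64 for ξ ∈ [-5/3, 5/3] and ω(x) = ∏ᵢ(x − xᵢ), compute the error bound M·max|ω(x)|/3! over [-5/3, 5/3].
125*sqrt(3)*cosh(5/4)/1728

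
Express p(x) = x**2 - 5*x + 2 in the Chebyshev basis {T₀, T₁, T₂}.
(5/2)T₀ + (-5)T₁ + (1/2)T₂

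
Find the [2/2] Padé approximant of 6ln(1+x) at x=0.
3*x*(x + 2)/(x**2/6 + x + 1)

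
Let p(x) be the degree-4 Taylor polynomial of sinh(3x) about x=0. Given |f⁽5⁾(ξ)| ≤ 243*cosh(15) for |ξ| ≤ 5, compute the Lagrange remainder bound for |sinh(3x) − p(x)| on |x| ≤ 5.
50625*cosh(15)/8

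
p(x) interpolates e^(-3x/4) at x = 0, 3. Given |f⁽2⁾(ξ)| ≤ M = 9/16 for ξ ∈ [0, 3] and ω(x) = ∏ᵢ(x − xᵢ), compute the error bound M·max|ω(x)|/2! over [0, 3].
81/128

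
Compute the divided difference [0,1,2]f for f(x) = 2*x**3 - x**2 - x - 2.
5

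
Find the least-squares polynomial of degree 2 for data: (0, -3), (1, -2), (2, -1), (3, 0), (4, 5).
-93/35 + (-17/35)x + (4/7)x²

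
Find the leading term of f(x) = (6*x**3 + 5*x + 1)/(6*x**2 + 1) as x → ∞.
x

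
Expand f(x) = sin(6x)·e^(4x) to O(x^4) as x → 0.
6*x + 24*x**2 + 12*x**3 + O(x**4)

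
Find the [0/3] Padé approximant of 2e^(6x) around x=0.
2/(-36*x**3 + 18*x**2 - 6*x + 1)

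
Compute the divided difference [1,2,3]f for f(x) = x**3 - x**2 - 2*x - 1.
5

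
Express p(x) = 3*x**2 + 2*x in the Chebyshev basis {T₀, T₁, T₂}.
(3/2)T₀ + (2)T₁ + (3/2)T₂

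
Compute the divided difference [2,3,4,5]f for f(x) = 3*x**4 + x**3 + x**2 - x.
43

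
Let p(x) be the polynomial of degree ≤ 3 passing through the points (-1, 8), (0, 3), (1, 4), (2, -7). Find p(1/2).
31/8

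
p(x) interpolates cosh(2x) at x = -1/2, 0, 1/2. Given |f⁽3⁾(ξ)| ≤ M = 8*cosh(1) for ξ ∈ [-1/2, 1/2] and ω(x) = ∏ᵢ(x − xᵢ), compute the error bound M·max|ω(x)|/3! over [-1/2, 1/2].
sqrt(3)*cosh(1)/27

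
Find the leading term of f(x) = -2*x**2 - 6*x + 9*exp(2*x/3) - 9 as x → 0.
4*x**3/9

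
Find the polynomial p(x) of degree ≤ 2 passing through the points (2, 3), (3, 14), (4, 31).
3*x**2 - 4*x - 1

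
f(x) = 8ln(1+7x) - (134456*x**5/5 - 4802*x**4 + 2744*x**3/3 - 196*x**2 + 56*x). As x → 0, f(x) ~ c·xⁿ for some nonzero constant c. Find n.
6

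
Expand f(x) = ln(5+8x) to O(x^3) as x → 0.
log(5) + 8*x/5 - 32*x**2/25 + O(x**3)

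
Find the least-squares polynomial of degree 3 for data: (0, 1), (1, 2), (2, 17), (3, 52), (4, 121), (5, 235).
7/9 + (-43/378)x + (67/252)x² + (197/108)x³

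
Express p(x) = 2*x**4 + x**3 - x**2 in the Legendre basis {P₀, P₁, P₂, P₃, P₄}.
(1/15)P₀ + (3/5)P₁ + (10/21)P₂ + (2/5)P₃ + (16/35)P₄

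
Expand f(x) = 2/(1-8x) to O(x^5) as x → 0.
2 + 16*x + 128*x**2 + 1024*x**3 + 8192*x**4 + O(x**5)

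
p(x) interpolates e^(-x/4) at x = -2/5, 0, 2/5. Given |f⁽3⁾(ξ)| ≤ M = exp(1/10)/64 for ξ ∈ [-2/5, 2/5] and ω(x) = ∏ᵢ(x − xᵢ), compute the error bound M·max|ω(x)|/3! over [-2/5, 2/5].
sqrt(3)*exp(1/10)/27000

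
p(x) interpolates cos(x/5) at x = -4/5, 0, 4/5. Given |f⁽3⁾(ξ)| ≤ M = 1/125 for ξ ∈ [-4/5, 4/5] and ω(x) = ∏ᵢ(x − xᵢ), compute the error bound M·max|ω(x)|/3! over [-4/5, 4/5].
64*sqrt(3)/421875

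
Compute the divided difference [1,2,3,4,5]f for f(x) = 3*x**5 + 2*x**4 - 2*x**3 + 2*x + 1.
47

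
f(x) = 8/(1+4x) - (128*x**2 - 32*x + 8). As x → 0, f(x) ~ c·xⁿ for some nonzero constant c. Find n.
3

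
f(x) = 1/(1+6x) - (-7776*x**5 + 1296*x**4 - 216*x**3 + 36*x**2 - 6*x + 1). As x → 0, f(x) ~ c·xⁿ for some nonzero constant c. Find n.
6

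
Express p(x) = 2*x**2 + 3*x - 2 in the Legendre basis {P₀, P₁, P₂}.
(-4/3)P₀ + (3)P₁ + (4/3)P₂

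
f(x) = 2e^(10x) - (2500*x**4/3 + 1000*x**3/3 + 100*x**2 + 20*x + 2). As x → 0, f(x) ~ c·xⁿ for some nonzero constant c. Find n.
5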